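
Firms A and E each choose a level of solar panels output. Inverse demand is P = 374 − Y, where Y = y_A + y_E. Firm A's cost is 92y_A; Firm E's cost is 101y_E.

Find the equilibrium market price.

Firm A's profit: π = y_A(374 − (y_A + y_E)) − 92y_A.
∂π/∂y_A = 282 − 2y_A − y_E = 0, so y_A = 141 − 0.5y_E.
By the same steps for E: y_E = 136.5 − 0.5y_A.
Substituting the second reaction function into the first: y_A = 141 − 0.5(136.5 − 0.5y_A), which gives 0.75y_A = 72.75 ⇒ y_A = 97.
Then y_E = 136.5 − 0.5·97 = 88.
Equilibrium price: P = 374 − 185 = 189.

189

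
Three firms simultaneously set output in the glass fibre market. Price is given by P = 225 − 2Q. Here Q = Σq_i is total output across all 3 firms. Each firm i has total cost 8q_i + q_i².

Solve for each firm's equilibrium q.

21.7

A representative firm's profit is π_i = q_i(225 − 2Q) − 8q_i − q_i², with Q = q_i + Σ_{j≠i} q_j.
First-order condition: 217 − 6q_i − 2Σ_{j≠i} q_j = 0.
In a symmetric equilibrium every firm chooses the same q, so Σ_{j≠i} q_j = 2q. The condition becomes 217 − 10q = 0, giving q = 217/10 = 21.7.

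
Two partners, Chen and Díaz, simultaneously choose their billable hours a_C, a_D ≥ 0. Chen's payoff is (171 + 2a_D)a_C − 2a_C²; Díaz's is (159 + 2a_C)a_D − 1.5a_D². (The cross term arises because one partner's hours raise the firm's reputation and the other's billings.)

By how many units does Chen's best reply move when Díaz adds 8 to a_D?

Expanding Chen's payoff: 171a_C + 2a_Da_C − 2a_C².
∂π/∂a_C = 171 + 2a_D − 4a_C = 0, so a_C = 42.75 + 0.5a_D.
The reaction-function slope is 0.5, so an 8-unit rise in a_D moves a_C by 0.5 × 8 = 4. Chen's best response rises — the actions are strategic complements.

4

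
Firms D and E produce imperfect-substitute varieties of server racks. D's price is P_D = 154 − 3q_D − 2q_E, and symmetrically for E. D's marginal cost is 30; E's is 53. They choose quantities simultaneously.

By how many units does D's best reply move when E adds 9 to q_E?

-3

Firm D's profit: π = q_D(154 − 3q_D − 2q_E) − 30q_D.
∂π/∂q_D = 124 − 6q_D − 2q_E = 0 ⇒ q_D = 62/3 − (1/3)q_E.
The reaction-function slope is −1/3, so a 9-unit rise in q_E moves q_D by −1/3 × 9 = −3. D's best response falls — the actions are strategic substitutes.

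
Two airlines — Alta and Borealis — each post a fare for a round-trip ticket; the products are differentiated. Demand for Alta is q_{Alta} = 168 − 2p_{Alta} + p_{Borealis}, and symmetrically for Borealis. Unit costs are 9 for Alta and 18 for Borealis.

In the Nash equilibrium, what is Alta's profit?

5875.28

Alta's profit: π = (p_{Alta} − 9)(168 − 2p_{Alta} + p_{Borealis}).
∂π/∂p_{Alta} = 186 − 4p_{Alta} + p_{Borealis} = 0 ⇒ p_{Alta} = 46.5 + 0.25p_{Borealis}.
Similarly p_{Borealis} = 51 + 0.25p_{Alta}.
Plugging p_{Borealis} into Alta's best response: p_{Alta} = 46.5 + 0.25(51 + 0.25p_{Alta}) ⇒ 0.9375p_{Alta} = 59.25, so p_{Alta} = 63.2.
Then p_{Borealis} = 51 + 0.25·63.2 = 66.8.
q_{Alta} = 168 − 2·63.2 + 66.8 = 108.4.
Profit = (63.2 − 9)·108.4 = 5875.28.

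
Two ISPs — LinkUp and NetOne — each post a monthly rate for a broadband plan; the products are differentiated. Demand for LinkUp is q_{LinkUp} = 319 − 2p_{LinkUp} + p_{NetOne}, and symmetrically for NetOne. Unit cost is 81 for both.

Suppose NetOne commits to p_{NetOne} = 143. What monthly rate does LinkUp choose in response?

LinkUp's profit: π = (p_{LinkUp} − 81)(319 − 2p_{LinkUp} + p_{NetOne}).
∂π/∂p_{LinkUp} = 481 − 4p_{LinkUp} + p_{NetOne} = 0 ⇒ p_{LinkUp} = 120.25 + 0.25p_{NetOne}.
At p_{NetOne} = 143: p_{LinkUp} = 120.25 + 0.25·143 = 156.

156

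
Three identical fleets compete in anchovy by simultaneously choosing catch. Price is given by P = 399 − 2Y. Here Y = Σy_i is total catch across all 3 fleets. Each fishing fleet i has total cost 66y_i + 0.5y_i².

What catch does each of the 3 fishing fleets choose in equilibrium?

A representative fishing fleet's profit is π_i = y_i(399 − 2Y) − 66y_i − 0.5y_i², with Y = y_i + Σ_{j≠i} y_j.
First-order condition: 333 − 5y_i − 2Σ_{j≠i} y_j = 0.
In a symmetric equilibrium every fishing fleet chooses the same y, so Σ_{j≠i} y_j = 2y. The condition becomes 333 − 9y = 0, giving y = 333/9 = 37.

37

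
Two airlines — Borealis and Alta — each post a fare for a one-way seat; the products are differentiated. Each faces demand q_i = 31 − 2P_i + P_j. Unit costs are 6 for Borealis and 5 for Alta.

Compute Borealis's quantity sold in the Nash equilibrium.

Borealis's profit: π = (P_{Borealis} − 6)(31 − 2P_{Borealis} + P_{Alta}).
∂π/∂P_{Borealis} = 43 − 4P_{Borealis} + P_{Alta} = 0 ⇒ P_{Borealis} = 10.75 + 0.25P_{Alta}.
Similarly P_{Alta} = 10.25 + 0.25P_{Borealis}.
Plugging P_{Alta} into Borealis's best response: P_{Borealis} = 10.75 + 0.25(10.25 + 0.25P_{Borealis}) ⇒ 0.9375P_{Borealis} = 13.3125, so P_{Borealis} = 14.2.
Then P_{Alta} = 10.25 + 0.25·14.2 = 13.8.
q_{Borealis} = 31 − 2·14.2 + 13.8 = 16.4.

16.4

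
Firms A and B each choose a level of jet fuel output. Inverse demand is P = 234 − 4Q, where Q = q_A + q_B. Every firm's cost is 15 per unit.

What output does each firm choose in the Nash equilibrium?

18.25

Firm A's profit: π = q_A(234 − 4(q_A + q_B)) − 15q_A.
∂π/∂q_A = 219 − 8q_A − 4q_B = 0, so q_A = 27.375 − 0.5q_B.
By symmetry q_B = q_A; substituting into the reaction function, 1.5q_A = 27.375 and q_A = 18.25.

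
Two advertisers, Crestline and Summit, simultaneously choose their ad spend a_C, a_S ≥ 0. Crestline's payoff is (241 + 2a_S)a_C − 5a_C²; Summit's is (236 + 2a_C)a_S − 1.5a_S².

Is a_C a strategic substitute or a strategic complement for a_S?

strategic complements

Expanding Crestline's payoff: 241a_C + 2a_Sa_C − 5a_C².
∂π/∂a_C = 241 + 2a_S − 10a_C = 0, so a_C = 24.1 + 0.2a_S.
The best-response slope da_C/da_S = 0.2 > 0: the reaction function is upward-sloping, so the choices are strategic complements.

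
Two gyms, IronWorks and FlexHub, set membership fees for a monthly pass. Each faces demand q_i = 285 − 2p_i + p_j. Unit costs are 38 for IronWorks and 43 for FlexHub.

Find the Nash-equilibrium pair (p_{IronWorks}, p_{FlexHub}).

IronWorks's profit: π = (p_{IronWorks} − 38)(285 − 2p_{IronWorks} + p_{FlexHub}).
∂π/∂p_{IronWorks} = 361 − 4p_{IronWorks} + p_{FlexHub} = 0 ⇒ p_{IronWorks} = 90.25 + 0.25p_{FlexHub}.
Similarly p_{FlexHub} = 92.75 + 0.25p_{IronWorks}.
Plugging p_{FlexHub} into IronWorks's best response: p_{IronWorks} = 90.25 + 0.25(92.75 + 0.25p_{IronWorks}) ⇒ 0.9375p_{IronWorks} = 113.4375, so p_{IronWorks} = 121.
Then p_{FlexHub} = 92.75 + 0.25·121 = 123.

121, 123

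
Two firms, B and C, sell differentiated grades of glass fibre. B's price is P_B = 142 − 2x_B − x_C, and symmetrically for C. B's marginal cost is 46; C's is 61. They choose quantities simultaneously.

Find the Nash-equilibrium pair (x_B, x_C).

Firm B's profit: π = x_B(142 − 2x_B − x_C) − 46x_B.
∂π/∂x_B = 96 − 4x_B − x_C = 0 ⇒ x_B = 24 − 0.25x_C.
Similarly x_C = 20.25 − 0.25x_B.
Substituting the second reaction function into the first: x_B = 24 − 0.25(20.25 − 0.25x_B), which gives 0.9375x_B = 18.9375 ⇒ x_B = 20.2.
Then x_C = 20.25 − 0.25·20.2 = 15.2.

20.2, 15.2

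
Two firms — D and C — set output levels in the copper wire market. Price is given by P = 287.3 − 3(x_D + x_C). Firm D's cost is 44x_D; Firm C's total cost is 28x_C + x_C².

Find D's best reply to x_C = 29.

Firm D's profit: π = x_D(287.3 − 3(x_D + x_C)) − 44x_D.
∂π/∂x_D = 243.3 − 6x_D − 3x_C = 0, so x_D = 40.55 − 0.5x_C.
At x_C = 29: x_D = 40.55 − 0.5·29 = 26.05.

26.05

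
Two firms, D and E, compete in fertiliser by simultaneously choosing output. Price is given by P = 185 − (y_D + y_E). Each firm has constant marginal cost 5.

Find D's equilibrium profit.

3600

Firm D's profit: π = y_D(185 − (y_D + y_E)) − 5y_D.
∂π/∂y_D = 180 − 2y_D − y_E = 0, so y_D = 90 − 0.5y_E.
By symmetry y_E = y_D; substituting into the reaction function, 1.5y_D = 90 and y_D = 60.
Price P = 185 − 120 = 65.
D's profit: (65 − 5)·60 = 3600.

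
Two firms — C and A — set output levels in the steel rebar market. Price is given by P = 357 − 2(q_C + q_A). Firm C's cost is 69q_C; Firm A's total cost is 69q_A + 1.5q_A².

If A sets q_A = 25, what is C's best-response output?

59.5

Firm C's profit: π = q_C(357 − 2(q_C + q_A)) − 69q_C.
∂π/∂q_C = 288 − 4q_C − 2q_A = 0, so q_C = 72 − 0.5q_A.
At q_A = 25: q_C = 72 − 0.5·25 = 59.5.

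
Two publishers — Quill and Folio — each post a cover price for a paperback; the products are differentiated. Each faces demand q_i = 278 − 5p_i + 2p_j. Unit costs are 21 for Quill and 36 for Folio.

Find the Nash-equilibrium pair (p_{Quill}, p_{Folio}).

Quill's profit: π = (p_{Quill} − 21)(278 − 5p_{Quill} + 2p_{Folio}).
∂π/∂p_{Quill} = 383 − 10p_{Quill} + 2p_{Folio} = 0 ⇒ p_{Quill} = 38.3 + 0.2p_{Folio}.
Similarly p_{Folio} = 45.8 + 0.2p_{Quill}.
Solving the two reaction functions simultaneously: (1 − (0.2)(0.2))p_{Quill} = 38.3 + 0.2·45.8, so 0.96p_{Quill} = 47.46 and p_{Quill} = 49.4375.
Then p_{Folio} = 45.8 + 0.2·49.4375 = 55.6875.

49.4375, 55.6875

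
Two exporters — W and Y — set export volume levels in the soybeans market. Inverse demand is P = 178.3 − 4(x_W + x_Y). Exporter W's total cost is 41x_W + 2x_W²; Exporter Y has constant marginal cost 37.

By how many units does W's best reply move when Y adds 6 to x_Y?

Exporter W's profit: π = x_W(178.3 − 4(x_W + x_Y)) − 41x_W − 2x_W².
∂π/∂x_W = 137.3 − 12x_W − 4x_Y = 0, so x_W = 1373/120 − (1/3)x_Y.
The reaction-function slope is −1/3, so a 6-unit rise in x_Y moves x_W by −1/3 × 6 = −2. W's best response falls — the actions are strategic substitutes.

-2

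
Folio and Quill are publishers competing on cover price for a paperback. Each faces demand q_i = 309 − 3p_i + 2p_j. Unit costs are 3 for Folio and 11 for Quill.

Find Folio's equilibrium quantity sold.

234

Folio's profit: π = (p_{Folio} − 3)(309 − 3p_{Folio} + 2p_{Quill}).
∂π/∂p_{Folio} = 318 − 6p_{Folio} + 2p_{Quill} = 0 ⇒ p_{Folio} = 53 + (1/3)p_{Quill}.
Similarly p_{Quill} = 57 + (1/3)p_{Folio}.
Substituting the second reaction function into the first: p_{Folio} = 53 + (1/3)(57 + (1/3)p_{Folio}), which gives (8/9)p_{Folio} = 72 ⇒ p_{Folio} = 81.
Then p_{Quill} = 57 + (1/3)·81 = 84.
q_{Folio} = 309 − 3·81 + 2·84 = 234.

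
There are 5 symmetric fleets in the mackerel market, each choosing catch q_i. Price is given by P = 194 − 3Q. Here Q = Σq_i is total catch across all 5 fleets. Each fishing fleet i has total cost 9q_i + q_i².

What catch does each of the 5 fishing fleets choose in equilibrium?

A representative fishing fleet's profit is π_i = q_i(194 − 3Q) − 9q_i − q_i², with Q = q_i + Σ_{j≠i} q_j.
First-order condition: 185 − 8q_i − 3Σ_{j≠i} q_j = 0.
In a symmetric equilibrium every fishing fleet chooses the same q, so Σ_{j≠i} q_j = 4q. The condition becomes 185 − 20q = 0, giving q = 185/20 = 9.25.

9.25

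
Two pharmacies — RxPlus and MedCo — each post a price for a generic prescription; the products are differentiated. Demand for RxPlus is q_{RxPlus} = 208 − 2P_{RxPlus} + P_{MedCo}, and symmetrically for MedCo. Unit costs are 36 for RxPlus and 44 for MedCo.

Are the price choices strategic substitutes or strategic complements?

RxPlus's profit: π = (P_{RxPlus} − 36)(208 − 2P_{RxPlus} + P_{MedCo}).
∂π/∂P_{RxPlus} = 280 − 4P_{RxPlus} + P_{MedCo} = 0 ⇒ P_{RxPlus} = 70 + 0.25P_{MedCo}.
The best-response slope dP_{RxPlus}/dP_{MedCo} = 0.25 > 0: the reaction function is upward-sloping, so the choices are strategic complements.

strategic complements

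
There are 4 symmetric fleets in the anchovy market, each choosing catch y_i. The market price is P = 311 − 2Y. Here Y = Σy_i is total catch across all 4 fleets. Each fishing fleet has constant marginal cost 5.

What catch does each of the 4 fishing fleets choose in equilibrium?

A representative fishing fleet's profit is π_i = y_i(311 − 2Y) − 5y_i, with Y = y_i + Σ_{j≠i} y_j.
First-order condition: 306 − 4y_i − 2Σ_{j≠i} y_j = 0.
In a symmetric equilibrium every fishing fleet chooses the same y, so Σ_{j≠i} y_j = 3y. The condition becomes 306 − 10y = 0, giving y = 306/10 = 30.6.

30.6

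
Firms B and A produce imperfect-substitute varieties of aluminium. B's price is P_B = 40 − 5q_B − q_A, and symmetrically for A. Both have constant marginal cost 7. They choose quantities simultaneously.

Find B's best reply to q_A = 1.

3.2

Firm B's profit: π = q_B(40 − 5q_B − q_A) − 7q_B.
∂π/∂q_B = 33 − 10q_B − q_A = 0 ⇒ q_B = 3.3 − 0.1q_A.
At q_A = 1: q_B = 3.3 − 0.1·1 = 3.2.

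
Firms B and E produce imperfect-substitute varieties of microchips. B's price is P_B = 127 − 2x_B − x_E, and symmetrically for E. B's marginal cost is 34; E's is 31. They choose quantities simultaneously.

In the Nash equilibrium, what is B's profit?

Firm B's profit: π = x_B(127 − 2x_B − x_E) − 34x_B.
∂π/∂x_B = 93 − 4x_B − x_E = 0 ⇒ x_B = 23.25 − 0.25x_E.
Similarly x_E = 24 − 0.25x_B.
Solving the two reaction functions simultaneously: (1 − (−0.25)(−0.25))x_B = 23.25 − 0.25·24, so 0.9375x_B = 17.25 and x_B = 18.4.
Then x_E = 24 − 0.25·18.4 = 19.4.
P_B = 127 − 2·18.4 − 19.4 = 70.8.
Profit = (70.8 − 34)·18.4 = 677.12.

677.12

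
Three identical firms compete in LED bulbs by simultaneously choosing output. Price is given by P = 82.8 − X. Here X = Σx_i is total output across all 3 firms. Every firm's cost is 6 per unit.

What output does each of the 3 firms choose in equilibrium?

19.2

A representative firm's profit is π_i = x_i(82.8 − X) − 6x_i, with X = x_i + Σ_{j≠i} x_j.
First-order condition: 76.8 − 2x_i − Σ_{j≠i} x_j = 0.
Imposing symmetry (x_j = x for all j) turns Σ_{j≠i} x_j into 2x, so 76.8 = 4x and x = 19.2.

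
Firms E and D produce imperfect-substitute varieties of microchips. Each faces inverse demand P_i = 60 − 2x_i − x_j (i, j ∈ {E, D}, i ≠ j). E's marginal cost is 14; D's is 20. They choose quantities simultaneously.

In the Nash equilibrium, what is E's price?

Firm E's profit: π = x_E(60 − 2x_E − x_D) − 14x_E.
∂π/∂x_E = 46 − 4x_E − x_D = 0 ⇒ x_E = 11.5 − 0.25x_D.
Similarly x_D = 10 − 0.25x_E.
Solving the two reaction functions simultaneously: (1 − (−0.25)(−0.25))x_E = 11.5 − 0.25·10, so 0.9375x_E = 9 and x_E = 9.6.
Then x_D = 10 − 0.25·9.6 = 7.6.
P_E = 60 − 2·9.6 − 7.6 = 33.2.

33.2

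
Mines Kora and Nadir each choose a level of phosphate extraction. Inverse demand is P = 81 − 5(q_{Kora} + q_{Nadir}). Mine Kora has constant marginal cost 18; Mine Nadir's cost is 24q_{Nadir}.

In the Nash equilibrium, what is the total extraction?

Mine Kora's profit: π = q_{Kora}(81 − 5(q_{Kora} + q_{Nadir})) − 18q_{Kora}.
∂π/∂q_{Kora} = 63 − 10q_{Kora} − 5q_{Nadir} = 0, so q_{Kora} = 6.3 − 0.5q_{Nadir}.
By the same steps for Nadir: q_{Nadir} = 5.7 − 0.5q_{Kora}.
Solving the two reaction functions simultaneously: (1 − (−0.5)(−0.5))q_{Kora} = 6.3 − 0.5·5.7, so 0.75q_{Kora} = 3.45 and q_{Kora} = 4.6.
Then q_{Nadir} = 5.7 − 0.5·4.6 = 3.4.
Total extraction: 4.6 + 3.4 = 8.

8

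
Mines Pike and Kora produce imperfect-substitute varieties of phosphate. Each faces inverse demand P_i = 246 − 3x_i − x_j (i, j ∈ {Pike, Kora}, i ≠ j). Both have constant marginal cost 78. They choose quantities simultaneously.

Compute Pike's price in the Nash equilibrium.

Mine Pike's profit: π = x_{Pike}(246 − 3x_{Pike} − x_{Kora}) − 78x_{Pike}.
∂π/∂x_{Pike} = 168 − 6x_{Pike} − x_{Kora} = 0 ⇒ x_{Pike} = 28 − (1/6)x_{Kora}.
Setting x_{Pike} = x_{Kora} in the reaction function: x_{Pike} = 28 − (1/6)x_{Pike}, so x_{Pike} = 28 / (7/6) = 24.
P_{Pike} = 246 − 3·24 − 24 = 150.

150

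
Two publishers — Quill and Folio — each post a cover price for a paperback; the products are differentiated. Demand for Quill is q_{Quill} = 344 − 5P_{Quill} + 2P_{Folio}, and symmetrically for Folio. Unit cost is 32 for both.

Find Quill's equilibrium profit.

Quill's profit: π = (P_{Quill} − 32)(344 − 5P_{Quill} + 2P_{Folio}).
∂π/∂P_{Quill} = 504 − 10P_{Quill} + 2P_{Folio} = 0 ⇒ P_{Quill} = 50.4 + 0.2P_{Folio}.
Setting P_{Quill} = P_{Folio} in the reaction function: P_{Quill} = 50.4 + 0.2P_{Quill}, so P_{Quill} = 50.4 / 0.8 = 63.
q_{Quill} = 344 − 5·63 + 2·63 = 155.
Profit = (63 − 32)·155 = 4805.

4805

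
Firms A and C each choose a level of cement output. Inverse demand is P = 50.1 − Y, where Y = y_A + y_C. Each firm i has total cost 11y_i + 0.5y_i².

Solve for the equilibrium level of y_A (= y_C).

9.775

Firm A's profit: π = y_A(50.1 − (y_A + y_C)) − 11y_A − 0.5y_A².
∂π/∂y_A = 39.1 − 3y_A − y_C = 0, so y_A = 391/30 − (1/3)y_C.
Setting y_A = y_C in the reaction function: y_A = 391/30 − (1/3)y_A, so y_A = (391/30) / (4/3) = 9.775.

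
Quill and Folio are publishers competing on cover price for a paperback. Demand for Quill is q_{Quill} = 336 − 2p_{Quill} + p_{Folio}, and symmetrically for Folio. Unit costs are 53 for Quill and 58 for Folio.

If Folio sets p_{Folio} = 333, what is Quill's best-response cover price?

Quill's profit: π = (p_{Quill} − 53)(336 − 2p_{Quill} + p_{Folio}).
∂π/∂p_{Quill} = 442 − 4p_{Quill} + p_{Folio} = 0 ⇒ p_{Quill} = 110.5 + 0.25p_{Folio}.
At p_{Folio} = 333: p_{Quill} = 110.5 + 0.25·333 = 193.75.

193.75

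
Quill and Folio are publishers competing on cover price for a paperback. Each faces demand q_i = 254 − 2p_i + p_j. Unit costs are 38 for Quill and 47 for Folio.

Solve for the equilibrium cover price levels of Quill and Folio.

Quill's profit: π = (p_{Quill} − 38)(254 − 2p_{Quill} + p_{Folio}).
∂π/∂p_{Quill} = 330 − 4p_{Quill} + p_{Folio} = 0 ⇒ p_{Quill} = 82.5 + 0.25p_{Folio}.
Similarly p_{Folio} = 87 + 0.25p_{Quill}.
Substituting the second reaction function into the first: p_{Quill} = 82.5 + 0.25(87 + 0.25p_{Quill}), which gives 0.9375p_{Quill} = 104.25 ⇒ p_{Quill} = 111.2.
Then p_{Folio} = 87 + 0.25·111.2 = 114.8.

111.2, 114.8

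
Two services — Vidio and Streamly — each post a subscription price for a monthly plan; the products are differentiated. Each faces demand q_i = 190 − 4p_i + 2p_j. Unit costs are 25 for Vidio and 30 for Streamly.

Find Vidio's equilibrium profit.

Vidio's profit: π = (p_{Vidio} − 25)(190 − 4p_{Vidio} + 2p_{Streamly}).
∂π/∂p_{Vidio} = 290 − 8p_{Vidio} + 2p_{Streamly} = 0 ⇒ p_{Vidio} = 36.25 + 0.25p_{Streamly}.
Similarly p_{Streamly} = 38.75 + 0.25p_{Vidio}.
Substituting the second reaction function into the first: p_{Vidio} = 36.25 + 0.25(38.75 + 0.25p_{Vidio}), which gives 0.9375p_{Vidio} = 45.9375 ⇒ p_{Vidio} = 49.
Then p_{Streamly} = 38.75 + 0.25·49 = 51.
q_{Vidio} = 190 − 4·49 + 2·51 = 96.
Profit = (49 − 25)·96 = 2304.

2304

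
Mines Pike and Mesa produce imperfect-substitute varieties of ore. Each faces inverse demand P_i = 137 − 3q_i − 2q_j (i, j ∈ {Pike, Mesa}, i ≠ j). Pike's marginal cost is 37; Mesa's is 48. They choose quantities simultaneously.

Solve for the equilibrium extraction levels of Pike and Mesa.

Mine Pike's profit: π = q_{Pike}(137 − 3q_{Pike} − 2q_{Mesa}) − 37q_{Pike}.
∂π/∂q_{Pike} = 100 − 6q_{Pike} − 2q_{Mesa} = 0 ⇒ q_{Pike} = 50/3 − (1/3)q_{Mesa}.
Similarly q_{Mesa} = 89/6 − (1/3)q_{Pike}.
Solving the two reaction functions simultaneously: (1 − (−1/3)(−1/3))q_{Pike} = 50/3 − (1/3)·(89/6), so (8/9)q_{Pike} = 211/18 and q_{Pike} = 13.1875.
Then q_{Mesa} = 89/6 − (1/3)·13.1875 = 10.4375.

13.1875, 10.4375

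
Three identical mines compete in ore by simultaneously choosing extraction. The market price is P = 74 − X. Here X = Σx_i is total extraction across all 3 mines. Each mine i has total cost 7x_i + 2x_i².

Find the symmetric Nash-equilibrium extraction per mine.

8.375

A representative mine's profit is π_i = x_i(74 − X) − 7x_i − 2x_i², with X = x_i + Σ_{j≠i} x_j.
First-order condition: 67 − 6x_i − Σ_{j≠i} x_j = 0.
Imposing symmetry (x_j = x for all j) turns Σ_{j≠i} x_j into 2x, so 67 = 8x and x = 8.375.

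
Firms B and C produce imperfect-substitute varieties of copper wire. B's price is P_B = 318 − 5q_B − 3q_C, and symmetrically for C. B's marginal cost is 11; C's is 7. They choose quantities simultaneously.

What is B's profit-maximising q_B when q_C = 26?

Firm B's profit: π = q_B(318 − 5q_B − 3q_C) − 11q_B.
∂π/∂q_B = 307 − 10q_B − 3q_C = 0 ⇒ q_B = 30.7 − 0.3q_C.
At q_C = 26: q_B = 30.7 − 0.3·26 = 22.9.

22.9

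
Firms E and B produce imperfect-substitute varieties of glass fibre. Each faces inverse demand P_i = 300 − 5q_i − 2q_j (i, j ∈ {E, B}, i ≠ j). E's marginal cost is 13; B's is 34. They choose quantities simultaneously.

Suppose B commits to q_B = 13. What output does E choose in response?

26.1

Firm E's profit: π = q_E(300 − 5q_E − 2q_B) − 13q_E.
∂π/∂q_E = 287 − 10q_E − 2q_B = 0 ⇒ q_E = 28.7 − 0.2q_B.
At q_B = 13: q_E = 28.7 − 0.2·13 = 26.1.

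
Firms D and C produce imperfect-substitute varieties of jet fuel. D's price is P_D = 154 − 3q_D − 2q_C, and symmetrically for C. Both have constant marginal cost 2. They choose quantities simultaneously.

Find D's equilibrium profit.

Firm D's profit: π = q_D(154 − 3q_D − 2q_C) − 2q_D.
∂π/∂q_D = 152 − 6q_D − 2q_C = 0 ⇒ q_D = 76/3 − (1/3)q_C.
Setting q_D = q_C in the reaction function: q_D = 76/3 − (1/3)q_D, so q_D = (76/3) / (4/3) = 19.
P_D = 154 − 3·19 − 2·19 = 59.
Profit = (59 − 2)·19 = 1083.

1083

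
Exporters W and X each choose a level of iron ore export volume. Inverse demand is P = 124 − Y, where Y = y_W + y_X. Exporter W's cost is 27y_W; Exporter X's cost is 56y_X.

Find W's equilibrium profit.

1764

Exporter W's profit: π = y_W(124 − (y_W + y_X)) − 27y_W.
∂π/∂y_W = 97 − 2y_W − y_X = 0, so y_W = 48.5 − 0.5y_X.
By the same steps for X: y_X = 34 − 0.5y_W.
Solving the two reaction functions simultaneously: (1 − (−0.5)(−0.5))y_W = 48.5 − 0.5·34, so 0.75y_W = 31.5 and y_W = 42.
Then y_X = 34 − 0.5·42 = 13.
Price P = 124 − 55 = 69.
W's profit: (69 − 27)·42 = 1764.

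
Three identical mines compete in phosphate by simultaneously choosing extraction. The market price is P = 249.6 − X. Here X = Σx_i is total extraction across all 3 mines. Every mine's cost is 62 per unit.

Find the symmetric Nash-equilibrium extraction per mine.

A representative mine's profit is π_i = x_i(249.6 − X) − 62x_i, with X = x_i + Σ_{j≠i} x_j.
First-order condition: 187.6 − 2x_i − Σ_{j≠i} x_j = 0.
Imposing symmetry (x_j = x for all j) turns Σ_{j≠i} x_j into 2x, so 187.6 = 4x and x = 46.9.

46.9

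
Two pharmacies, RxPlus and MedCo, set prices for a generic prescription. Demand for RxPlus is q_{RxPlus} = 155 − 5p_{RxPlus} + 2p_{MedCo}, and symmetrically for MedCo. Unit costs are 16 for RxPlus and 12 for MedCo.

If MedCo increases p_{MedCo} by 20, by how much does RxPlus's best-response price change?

4

RxPlus's profit: π = (p_{RxPlus} − 16)(155 − 5p_{RxPlus} + 2p_{MedCo}).
∂π/∂p_{RxPlus} = 235 − 10p_{RxPlus} + 2p_{MedCo} = 0 ⇒ p_{RxPlus} = 23.5 + 0.2p_{MedCo}.
The reaction-function slope is 0.2, so a 20-unit rise in p_{MedCo} moves p_{RxPlus} by 0.2 × 20 = 4. RxPlus's best response rises — the actions are strategic complements.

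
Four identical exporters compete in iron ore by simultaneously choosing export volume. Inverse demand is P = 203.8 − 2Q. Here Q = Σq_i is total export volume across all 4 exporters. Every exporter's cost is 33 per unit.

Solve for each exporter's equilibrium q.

A representative exporter's profit is π_i = q_i(203.8 − 2Q) − 33q_i, with Q = q_i + Σ_{j≠i} q_j.
First-order condition: 170.8 − 4q_i − 2Σ_{j≠i} q_j = 0.
Imposing symmetry (q_j = q for all j) turns Σ_{j≠i} q_j into 3q, so 170.8 = 10q and q = 17.08.

17.08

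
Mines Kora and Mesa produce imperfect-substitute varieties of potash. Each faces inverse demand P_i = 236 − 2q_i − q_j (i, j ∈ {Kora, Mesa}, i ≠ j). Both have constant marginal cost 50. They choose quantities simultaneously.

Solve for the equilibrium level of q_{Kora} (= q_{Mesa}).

37.2

Mine Kora's profit: π = q_{Kora}(236 − 2q_{Kora} − q_{Mesa}) − 50q_{Kora}.
∂π/∂q_{Kora} = 186 − 4q_{Kora} − q_{Mesa} = 0 ⇒ q_{Kora} = 46.5 − 0.25q_{Mesa}.
Setting q_{Kora} = q_{Mesa} in the reaction function: q_{Kora} = 46.5 − 0.25q_{Kora}, so q_{Kora} = 46.5 / 1.25 = 37.2.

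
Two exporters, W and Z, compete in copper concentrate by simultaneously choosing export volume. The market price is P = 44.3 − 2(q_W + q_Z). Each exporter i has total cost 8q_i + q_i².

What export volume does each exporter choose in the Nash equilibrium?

Exporter W's profit: π = q_W(44.3 − 2(q_W + q_Z)) − 8q_W − q_W².
∂π/∂q_W = 36.3 − 6q_W − 2q_Z = 0, so q_W = 6.05 − (1/3)q_Z.
The game is symmetric, so in equilibrium q_Z = q_W: the reaction function gives (4/3)q_W = 6.05, hence q_W = 4.5375.

4.5375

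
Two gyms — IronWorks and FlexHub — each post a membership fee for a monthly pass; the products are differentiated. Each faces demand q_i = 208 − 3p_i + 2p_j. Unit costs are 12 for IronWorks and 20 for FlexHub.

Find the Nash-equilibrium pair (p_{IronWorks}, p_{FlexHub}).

62.5, 65.5

IronWorks's profit: π = (p_{IronWorks} − 12)(208 − 3p_{IronWorks} + 2p_{FlexHub}).
∂π/∂p_{IronWorks} = 244 − 6p_{IronWorks} + 2p_{FlexHub} = 0 ⇒ p_{IronWorks} = 122/3 + (1/3)p_{FlexHub}.
Similarly p_{FlexHub} = 134/3 + (1/3)p_{IronWorks}.
Solving the two reaction functions simultaneously: (1 − (1/3)(1/3))p_{IronWorks} = 122/3 + (1/3)·(134/3), so (8/9)p_{IronWorks} = 500/9 and p_{IronWorks} = 62.5.
Then p_{FlexHub} = 134/3 + (1/3)·62.5 = 65.5.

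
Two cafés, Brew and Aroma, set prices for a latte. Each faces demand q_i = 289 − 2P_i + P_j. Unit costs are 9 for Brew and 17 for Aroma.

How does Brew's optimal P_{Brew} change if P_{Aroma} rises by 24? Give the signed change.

Brew's profit: π = (P_{Brew} − 9)(289 − 2P_{Brew} + P_{Aroma}).
∂π/∂P_{Brew} = 307 − 4P_{Brew} + P_{Aroma} = 0 ⇒ P_{Brew} = 76.75 + 0.25P_{Aroma}.
The reaction-function slope is 0.25, so a 24-unit rise in P_{Aroma} moves P_{Brew} by 0.25 × 24 = 6. Brew's best response rises — the actions are strategic complements.

6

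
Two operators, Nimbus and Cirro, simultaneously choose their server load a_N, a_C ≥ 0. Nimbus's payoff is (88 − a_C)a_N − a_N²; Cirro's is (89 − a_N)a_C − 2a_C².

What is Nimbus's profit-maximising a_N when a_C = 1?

43.5

Expanding Nimbus's payoff: 88a_N − a_Ca_N − a_N².
∂π/∂a_N = 88 − a_C − 2a_N = 0, so a_N = 44 − 0.5a_C.
At a_C = 1: a_N = 44 − 0.5·1 = 43.5.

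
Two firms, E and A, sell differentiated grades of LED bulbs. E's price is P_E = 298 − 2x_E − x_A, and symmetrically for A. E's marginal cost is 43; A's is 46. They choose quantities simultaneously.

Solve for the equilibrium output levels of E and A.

51.2, 50.2

Firm E's profit: π = x_E(298 − 2x_E − x_A) − 43x_E.
∂π/∂x_E = 255 − 4x_E − x_A = 0 ⇒ x_E = 63.75 − 0.25x_A.
Similarly x_A = 63 − 0.25x_E.
Substituting the second reaction function into the first: x_E = 63.75 − 0.25(63 − 0.25x_E), which gives 0.9375x_E = 48 ⇒ x_E = 51.2.
Then x_A = 63 − 0.25·51.2 = 50.2.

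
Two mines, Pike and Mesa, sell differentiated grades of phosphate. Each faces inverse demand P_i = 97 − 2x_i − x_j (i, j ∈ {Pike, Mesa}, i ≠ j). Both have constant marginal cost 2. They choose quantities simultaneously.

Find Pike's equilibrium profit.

Mine Pike's profit: π = x_{Pike}(97 − 2x_{Pike} − x_{Mesa}) − 2x_{Pike}.
∂π/∂x_{Pike} = 95 − 4x_{Pike} − x_{Mesa} = 0 ⇒ x_{Pike} = 23.75 − 0.25x_{Mesa}.
Setting x_{Pike} = x_{Mesa} in the reaction function: x_{Pike} = 23.75 − 0.25x_{Pike}, so x_{Pike} = 23.75 / 1.25 = 19.
P_{Pike} = 97 − 2·19 − 19 = 40.
Profit = (40 − 2)·19 = 722.

722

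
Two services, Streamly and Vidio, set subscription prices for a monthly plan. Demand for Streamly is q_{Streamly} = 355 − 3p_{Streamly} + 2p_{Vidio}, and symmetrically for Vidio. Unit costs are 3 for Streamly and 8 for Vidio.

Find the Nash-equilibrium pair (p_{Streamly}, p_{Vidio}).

91.9375, 93.8125

Streamly's profit: π = (p_{Streamly} − 3)(355 − 3p_{Streamly} + 2p_{Vidio}).
∂π/∂p_{Streamly} = 364 − 6p_{Streamly} + 2p_{Vidio} = 0 ⇒ p_{Streamly} = 182/3 + (1/3)p_{Vidio}.
Similarly p_{Vidio} = 379/6 + (1/3)p_{Streamly}.
Solving the two reaction functions simultaneously: (1 − (1/3)(1/3))p_{Streamly} = 182/3 + (1/3)·(379/6), so (8/9)p_{Streamly} = 1471/18 and p_{Streamly} = 91.9375.
Then p_{Vidio} = 379/6 + (1/3)·91.9375 = 93.8125.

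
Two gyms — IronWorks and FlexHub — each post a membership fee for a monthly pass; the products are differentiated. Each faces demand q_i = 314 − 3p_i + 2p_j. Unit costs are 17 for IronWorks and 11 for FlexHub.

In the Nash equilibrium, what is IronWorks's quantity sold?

219.375

IronWorks's profit: π = (p_{IronWorks} − 17)(314 − 3p_{IronWorks} + 2p_{FlexHub}).
∂π/∂p_{IronWorks} = 365 − 6p_{IronWorks} + 2p_{FlexHub} = 0 ⇒ p_{IronWorks} = 365/6 + (1/3)p_{FlexHub}.
Similarly p_{FlexHub} = 347/6 + (1/3)p_{IronWorks}.
Plugging p_{FlexHub} into IronWorks's best response: p_{IronWorks} = 365/6 + (1/3)(347/6 + (1/3)p_{IronWorks}) ⇒ (8/9)p_{IronWorks} = 721/9, so p_{IronWorks} = 90.125.
Then p_{FlexHub} = 347/6 + (1/3)·90.125 = 87.875.
q_{IronWorks} = 314 − 3·90.125 + 2·87.875 = 219.375.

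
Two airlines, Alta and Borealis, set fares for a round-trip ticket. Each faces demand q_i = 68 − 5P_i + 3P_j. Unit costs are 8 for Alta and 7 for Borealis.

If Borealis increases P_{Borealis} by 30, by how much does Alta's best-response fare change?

Alta's profit: π = (P_{Alta} − 8)(68 − 5P_{Alta} + 3P_{Borealis}).
∂π/∂P_{Alta} = 108 − 10P_{Alta} + 3P_{Borealis} = 0 ⇒ P_{Alta} = 10.8 + 0.3P_{Borealis}.
The reaction-function slope is 0.3, so a 30-unit rise in P_{Borealis} moves P_{Alta} by 0.3 × 30 = 9. Alta's best response rises — the actions are strategic complements.

9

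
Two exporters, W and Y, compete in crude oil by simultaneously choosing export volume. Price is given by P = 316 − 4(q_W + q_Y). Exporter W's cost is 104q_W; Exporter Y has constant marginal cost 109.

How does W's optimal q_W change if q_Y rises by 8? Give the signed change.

Exporter W's profit: π = q_W(316 − 4(q_W + q_Y)) − 104q_W.
∂π/∂q_W = 212 − 8q_W − 4q_Y = 0, so q_W = 26.5 − 0.5q_Y.
The reaction-function slope is −0.5, so an 8-unit rise in q_Y moves q_W by −0.5 × 8 = −4. W's best response falls — the actions are strategic substitutes.

-4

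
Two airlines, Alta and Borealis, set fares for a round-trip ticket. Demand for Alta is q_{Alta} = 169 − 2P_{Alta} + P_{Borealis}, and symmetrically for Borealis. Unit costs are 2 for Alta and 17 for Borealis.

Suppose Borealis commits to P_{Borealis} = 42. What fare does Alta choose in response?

53.75

Alta's profit: π = (P_{Alta} − 2)(169 − 2P_{Alta} + P_{Borealis}).
∂π/∂P_{Alta} = 173 − 4P_{Alta} + P_{Borealis} = 0 ⇒ P_{Alta} = 43.25 + 0.25P_{Borealis}.
At P_{Borealis} = 42: P_{Alta} = 43.25 + 0.25·42 = 53.75.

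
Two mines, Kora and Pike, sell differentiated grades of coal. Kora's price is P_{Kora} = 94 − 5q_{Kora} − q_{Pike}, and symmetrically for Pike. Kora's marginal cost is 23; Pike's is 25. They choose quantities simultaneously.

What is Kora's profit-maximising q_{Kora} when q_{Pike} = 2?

6.9

Mine Kora's profit: π = q_{Kora}(94 − 5q_{Kora} − q_{Pike}) − 23q_{Kora}.
∂π/∂q_{Kora} = 71 − 10q_{Kora} − q_{Pike} = 0 ⇒ q_{Kora} = 7.1 − 0.1q_{Pike}.
At q_{Pike} = 2: q_{Kora} = 7.1 − 0.1·2 = 6.9.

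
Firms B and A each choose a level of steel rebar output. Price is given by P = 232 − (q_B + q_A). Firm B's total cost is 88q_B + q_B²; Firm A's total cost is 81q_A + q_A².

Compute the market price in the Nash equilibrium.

173

Firm B's profit: π = q_B(232 − (q_B + q_A)) − 88q_B − q_B².
∂π/∂q_B = 144 − 4q_B − q_A = 0, so q_B = 36 − 0.25q_A.
By the same steps for A: q_A = 37.75 − 0.25q_B.
Substituting the second reaction function into the first: q_B = 36 − 0.25(37.75 − 0.25q_B), which gives 0.9375q_B = 26.5625 ⇒ q_B = 85/3.
Then q_A = 37.75 − 0.25·(85/3) = 92/3.
Equilibrium price: P = 232 − 59 = 173.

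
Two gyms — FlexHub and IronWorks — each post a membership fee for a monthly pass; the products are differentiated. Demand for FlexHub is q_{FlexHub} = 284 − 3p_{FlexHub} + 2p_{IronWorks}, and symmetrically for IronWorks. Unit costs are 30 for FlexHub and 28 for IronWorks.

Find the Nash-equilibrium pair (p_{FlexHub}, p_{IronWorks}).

FlexHub's profit: π = (p_{FlexHub} − 30)(284 − 3p_{FlexHub} + 2p_{IronWorks}).
∂π/∂p_{FlexHub} = 374 − 6p_{FlexHub} + 2p_{IronWorks} = 0 ⇒ p_{FlexHub} = 187/3 + (1/3)p_{IronWorks}.
Similarly p_{IronWorks} = 184/3 + (1/3)p_{FlexHub}.
Substituting the second reaction function into the first: p_{FlexHub} = 187/3 + (1/3)(184/3 + (1/3)p_{FlexHub}), which gives (8/9)p_{FlexHub} = 745/9 ⇒ p_{FlexHub} = 93.125.
Then p_{IronWorks} = 184/3 + (1/3)·93.125 = 92.375.

93.125, 92.375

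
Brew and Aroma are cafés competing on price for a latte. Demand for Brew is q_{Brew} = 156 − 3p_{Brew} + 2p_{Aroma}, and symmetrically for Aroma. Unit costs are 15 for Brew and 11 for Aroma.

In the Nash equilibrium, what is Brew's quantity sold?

103.5

Brew's profit: π = (p_{Brew} − 15)(156 − 3p_{Brew} + 2p_{Aroma}).
∂π/∂p_{Brew} = 201 − 6p_{Brew} + 2p_{Aroma} = 0 ⇒ p_{Brew} = 33.5 + (1/3)p_{Aroma}.
Similarly p_{Aroma} = 31.5 + (1/3)p_{Brew}.
Plugging p_{Aroma} into Brew's best response: p_{Brew} = 33.5 + (1/3)(31.5 + (1/3)p_{Brew}) ⇒ (8/9)p_{Brew} = 44, so p_{Brew} = 49.5.
Then p_{Aroma} = 31.5 + (1/3)·49.5 = 48.
q_{Brew} = 156 − 3·49.5 + 2·48 = 103.5.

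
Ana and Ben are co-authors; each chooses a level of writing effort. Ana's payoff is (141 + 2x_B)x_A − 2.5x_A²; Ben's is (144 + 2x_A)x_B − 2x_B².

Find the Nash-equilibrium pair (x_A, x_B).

Expanding Ana's payoff: 141x_A + 2x_Bx_A − 2.5x_A².
∂π/∂x_A = 141 + 2x_B − 5x_A = 0, so x_A = 28.2 + 0.4x_B.
Likewise for Ben: x_B = 36 + 0.5x_A.
Substituting the second reaction function into the first: x_A = 28.2 + 0.4(36 + 0.5x_A), which gives 0.8x_A = 42.6 ⇒ x_A = 53.25.
Then x_B = 36 + 0.5·53.25 = 62.625.

53.25, 62.625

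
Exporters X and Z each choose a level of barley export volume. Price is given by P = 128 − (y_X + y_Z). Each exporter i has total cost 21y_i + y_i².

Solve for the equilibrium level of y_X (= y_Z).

Exporter X's profit: π = y_X(128 − (y_X + y_Z)) − 21y_X − y_X².
∂π/∂y_X = 107 − 4y_X − y_Z = 0, so y_X = 26.75 − 0.25y_Z.
The game is symmetric, so in equilibrium y_Z = y_X: the reaction function gives 1.25y_X = 26.75, hence y_X = 21.4.

21.4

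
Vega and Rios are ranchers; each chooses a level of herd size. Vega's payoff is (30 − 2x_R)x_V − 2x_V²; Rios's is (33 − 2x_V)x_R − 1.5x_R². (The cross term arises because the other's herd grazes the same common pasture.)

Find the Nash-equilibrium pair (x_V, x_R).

Expanding Vega's payoff: 30x_V − 2x_Rx_V − 2x_V².
∂π/∂x_V = 30 − 2x_R − 4x_V = 0, so x_V = 7.5 − 0.5x_R.
Likewise for Rios: x_R = 11 − (2/3)x_V.
Plugging x_R into Vega's best response: x_V = 7.5 − 0.5(11 − (2/3)x_V) ⇒ (2/3)x_V = 2, so x_V = 3.
Then x_R = 11 − (2/3)·3 = 9.

3, 9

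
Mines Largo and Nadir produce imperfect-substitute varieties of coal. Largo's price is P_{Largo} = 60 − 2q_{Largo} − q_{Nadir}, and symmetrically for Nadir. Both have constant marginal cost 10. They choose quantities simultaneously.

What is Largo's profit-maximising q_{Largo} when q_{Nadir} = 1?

12.25

Mine Largo's profit: π = q_{Largo}(60 − 2q_{Largo} − q_{Nadir}) − 10q_{Largo}.
∂π/∂q_{Largo} = 50 − 4q_{Largo} − q_{Nadir} = 0 ⇒ q_{Largo} = 12.5 − 0.25q_{Nadir}.
At q_{Nadir} = 1: q_{Largo} = 12.5 − 0.25·1 = 12.25.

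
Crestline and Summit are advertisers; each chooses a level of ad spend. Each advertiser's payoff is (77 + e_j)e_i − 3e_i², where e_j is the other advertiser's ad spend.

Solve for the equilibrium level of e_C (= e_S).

15.4

Crestline's payoff is (77 + e_S)e_C − 3e_C².
∂π/∂e_C = 77 + e_S − 6e_C = 0, so e_C = 77/6 + (1/6)e_S.
The game is symmetric, so in equilibrium e_S = e_C: the reaction function gives (5/6)e_C = 77/6, hence e_C = 15.4.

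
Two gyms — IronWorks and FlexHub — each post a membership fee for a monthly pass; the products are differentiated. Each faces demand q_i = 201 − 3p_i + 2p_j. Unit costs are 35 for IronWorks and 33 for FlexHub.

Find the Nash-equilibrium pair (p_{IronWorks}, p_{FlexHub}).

IronWorks's profit: π = (p_{IronWorks} − 35)(201 − 3p_{IronWorks} + 2p_{FlexHub}).
∂π/∂p_{IronWorks} = 306 − 6p_{IronWorks} + 2p_{FlexHub} = 0 ⇒ p_{IronWorks} = 51 + (1/3)p_{FlexHub}.
Similarly p_{FlexHub} = 50 + (1/3)p_{IronWorks}.
Solving the two reaction functions simultaneously: (1 − (1/3)(1/3))p_{IronWorks} = 51 + (1/3)·50, so (8/9)p_{IronWorks} = 203/3 and p_{IronWorks} = 76.125.
Then p_{FlexHub} = 50 + (1/3)·76.125 = 75.375.

76.125, 75.375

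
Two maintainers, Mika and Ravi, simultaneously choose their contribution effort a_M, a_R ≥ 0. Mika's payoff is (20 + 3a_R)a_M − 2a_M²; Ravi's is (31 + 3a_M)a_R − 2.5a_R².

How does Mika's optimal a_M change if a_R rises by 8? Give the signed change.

6

Expanding Mika's payoff: 20a_M + 3a_Ra_M − 2a_M².
∂π/∂a_M = 20 + 3a_R − 4a_M = 0, so a_M = 5 + 0.75a_R.
The reaction-function slope is 0.75, so an 8-unit rise in a_R moves a_M by 0.75 × 8 = 6. Mika's best response rises — the actions are strategic complements.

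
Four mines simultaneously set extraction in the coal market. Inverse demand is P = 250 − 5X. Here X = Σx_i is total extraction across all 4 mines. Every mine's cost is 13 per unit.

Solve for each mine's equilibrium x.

A representative mine's profit is π_i = x_i(250 − 5X) − 13x_i, with X = x_i + Σ_{j≠i} x_j.
First-order condition: 237 − 10x_i − 5Σ_{j≠i} x_j = 0.
In a symmetric equilibrium every mine chooses the same x, so Σ_{j≠i} x_j = 3x. The condition becomes 237 − 25x = 0, giving x = 237/25 = 9.48.

9.48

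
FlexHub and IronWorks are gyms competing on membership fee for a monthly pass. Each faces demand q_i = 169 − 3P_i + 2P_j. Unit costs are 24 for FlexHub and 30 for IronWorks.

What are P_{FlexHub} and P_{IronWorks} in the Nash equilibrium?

61.375, 63.625

FlexHub's profit: π = (P_{FlexHub} − 24)(169 − 3P_{FlexHub} + 2P_{IronWorks}).
∂π/∂P_{FlexHub} = 241 − 6P_{FlexHub} + 2P_{IronWorks} = 0 ⇒ P_{FlexHub} = 241/6 + (1/3)P_{IronWorks}.
Similarly P_{IronWorks} = 259/6 + (1/3)P_{FlexHub}.
Substituting the second reaction function into the first: P_{FlexHub} = 241/6 + (1/3)(259/6 + (1/3)P_{FlexHub}), which gives (8/9)P_{FlexHub} = 491/9 ⇒ P_{FlexHub} = 61.375.
Then P_{IronWorks} = 259/6 + (1/3)·61.375 = 63.625.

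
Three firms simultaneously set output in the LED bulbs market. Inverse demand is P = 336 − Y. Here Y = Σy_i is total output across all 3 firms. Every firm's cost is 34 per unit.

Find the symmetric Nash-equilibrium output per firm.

75.5

A representative firm's profit is π_i = y_i(336 − Y) − 34y_i, with Y = y_i + Σ_{j≠i} y_j.
First-order condition: 302 − 2y_i − Σ_{j≠i} y_j = 0.
With identical firms, set every y_j = y: then 302 − 2y − 2y = 0, i.e. y = 302/4 = 75.5.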